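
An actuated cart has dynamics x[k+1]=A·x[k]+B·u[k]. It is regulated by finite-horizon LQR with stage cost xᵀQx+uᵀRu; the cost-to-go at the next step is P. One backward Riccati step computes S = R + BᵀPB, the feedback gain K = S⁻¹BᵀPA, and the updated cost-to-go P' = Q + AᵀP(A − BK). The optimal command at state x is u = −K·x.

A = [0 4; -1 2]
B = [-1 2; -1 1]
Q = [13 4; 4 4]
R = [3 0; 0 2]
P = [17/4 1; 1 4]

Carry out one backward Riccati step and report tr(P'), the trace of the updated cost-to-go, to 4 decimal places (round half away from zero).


BᵀP = [-5.2500 -5.0000; 9.5000 6.0000]
S = R + BᵀPB = [3 0; 0 2] + [10.2500 -15.5000; -15.5000 25.0000] = [13.2500 -15.5000; -15.5000 27.0000]
BᵀPA = [5.0000 -31.0000; -6.0000 50.0000]
K = S⁻¹·BᵀPA = [0.3574 -0.5277; -0.0170 1.5489]
A−BK = [0.3915 0.3745; -0.6255 -0.0766]
AᵀP(A−BK) = [2.1106 -0.0681; -0.0681 6.1957]
P' = Q + AᵀP(A−BK) = [15.1106 3.9319; 3.9319 10.1957]
tr(P') = 25.3064

25.3064


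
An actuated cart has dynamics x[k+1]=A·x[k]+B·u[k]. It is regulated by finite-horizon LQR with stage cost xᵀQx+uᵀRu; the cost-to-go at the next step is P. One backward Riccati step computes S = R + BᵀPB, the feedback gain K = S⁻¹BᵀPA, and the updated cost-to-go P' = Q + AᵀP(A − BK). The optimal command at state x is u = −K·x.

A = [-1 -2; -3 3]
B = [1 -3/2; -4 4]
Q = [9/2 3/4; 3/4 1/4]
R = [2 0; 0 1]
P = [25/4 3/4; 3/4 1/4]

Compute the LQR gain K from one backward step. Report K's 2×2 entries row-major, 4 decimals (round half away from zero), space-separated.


0.5110 -0.0088 0.9692 1.2247

BᵀP = [3.2500 -0.2500; -6.3750 -0.1250]
S = R + BᵀPB = [2 0; 0 1] + [4.2500 -5.8750; -5.8750 9.0625] = [6.2500 -5.8750; -5.8750 10.0625]
BᵀPA = [-2.5000 -7.2500; 6.7500 12.3750]
K = S⁻¹·BᵀPA = [0.5110 -0.0088; 0.9692 1.2247]
A−BK = [-0.0573 -0.1542; -4.8326 -1.9339]
AᵀP(A−BK) = [7.7357 4.2115; 4.2115 3.0308]
P' = Q + AᵀP(A−BK) = [12.2357 4.9615; 4.9615 3.2808]
tr(P') = 15.5165


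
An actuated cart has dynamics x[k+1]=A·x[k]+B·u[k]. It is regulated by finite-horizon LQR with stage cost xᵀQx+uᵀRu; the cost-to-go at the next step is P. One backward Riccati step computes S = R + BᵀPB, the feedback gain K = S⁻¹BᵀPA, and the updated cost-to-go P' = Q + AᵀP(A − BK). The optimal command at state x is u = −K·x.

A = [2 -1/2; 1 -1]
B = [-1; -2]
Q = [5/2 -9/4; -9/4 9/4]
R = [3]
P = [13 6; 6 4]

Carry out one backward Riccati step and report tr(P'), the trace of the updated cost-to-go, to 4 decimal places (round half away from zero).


BᵀP = [-25.0000 -14.0000]
S = R + BᵀPB = [3] + [53.0000] = [56.0000]
BᵀPA = [-64.0000 26.5000]
K = S⁻¹·BᵀPA = [-1.1429 0.4732]
A−BK = [0.8571 -0.0268; -1.2857 -0.0536]
AᵀP(A−BK) = [6.8571 -1.7143; -1.7143 0.7098]
P' = Q + AᵀP(A−BK) = [9.3571 -3.9643; -3.9643 2.9598]
tr(P') = 12.3170

12.3170


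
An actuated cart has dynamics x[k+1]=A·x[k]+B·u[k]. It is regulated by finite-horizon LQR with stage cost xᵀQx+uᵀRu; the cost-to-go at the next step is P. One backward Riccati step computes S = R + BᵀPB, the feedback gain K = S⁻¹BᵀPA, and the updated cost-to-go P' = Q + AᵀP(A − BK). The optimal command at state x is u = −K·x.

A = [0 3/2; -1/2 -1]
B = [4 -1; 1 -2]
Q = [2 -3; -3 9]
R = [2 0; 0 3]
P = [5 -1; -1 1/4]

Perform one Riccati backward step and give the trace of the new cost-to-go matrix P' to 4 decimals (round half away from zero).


BᵀP = [19.0000 -3.7500; -3.0000 0.5000]
S = R + BᵀPB = [2 0; 0 3] + [72.2500 -11.5000; -11.5000 2.0000] = [74.2500 -11.5000; -11.5000 5.0000]
BᵀPA = [1.8750 32.2500; -0.2500 -5.0000]
K = S⁻¹·BᵀPA = [0.0272 0.4341; 0.0126 -0.0016]
A−BK = [-0.0962 -0.2380; -0.5021 -1.4372]
AᵀP(A−BK) = [0.0146 0.0607; 0.0607 0.4924]
P' = Q + AᵀP(A−BK) = [2.0146 -2.9393; -2.9393 9.4924]
tr(P') = 11.5071

11.5071


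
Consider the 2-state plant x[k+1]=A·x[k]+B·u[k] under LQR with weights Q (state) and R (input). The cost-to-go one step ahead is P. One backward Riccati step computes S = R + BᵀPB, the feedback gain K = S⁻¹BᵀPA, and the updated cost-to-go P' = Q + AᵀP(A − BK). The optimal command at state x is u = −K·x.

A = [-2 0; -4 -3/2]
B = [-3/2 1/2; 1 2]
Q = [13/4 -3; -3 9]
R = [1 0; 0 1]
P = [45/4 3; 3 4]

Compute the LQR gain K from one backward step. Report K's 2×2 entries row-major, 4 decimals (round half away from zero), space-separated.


0.5784 -0.1925 -2.1950 -0.6112

BᵀP = [-13.8750 -0.5000; 11.6250 9.5000]
S = R + BᵀPB = [1 0; 0 1] + [20.3125 -7.9375; -7.9375 24.8125] = [21.3125 -7.9375; -7.9375 25.8125]
BᵀPA = [29.7500 0.7500; -61.2500 -14.2500]
K = S⁻¹·BᵀPA = [0.5784 -0.1925; -2.1950 -0.6112]
A−BK = [-0.0349 0.0169; -0.1884 -0.0851]
AᵀP(A−BK) = [5.3477 1.2871; 1.2871 0.4342]
P' = Q + AᵀP(A−BK) = [8.5977 -1.7129; -1.7129 9.4342]
tr(P') = 18.0319


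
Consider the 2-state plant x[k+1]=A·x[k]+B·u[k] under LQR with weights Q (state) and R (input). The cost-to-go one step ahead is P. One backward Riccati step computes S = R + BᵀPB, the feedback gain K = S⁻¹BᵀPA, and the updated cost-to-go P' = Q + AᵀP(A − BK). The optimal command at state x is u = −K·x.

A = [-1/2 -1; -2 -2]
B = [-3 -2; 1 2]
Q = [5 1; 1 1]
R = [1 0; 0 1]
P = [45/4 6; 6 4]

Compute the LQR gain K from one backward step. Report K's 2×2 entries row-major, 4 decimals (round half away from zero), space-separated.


BᵀP = [-27.7500 -14.0000; -10.5000 -4.0000]
S = R + BᵀPB = [1 0; 0 1] + [69.2500 27.5000; 27.5000 13.0000] = [70.2500 27.5000; 27.5000 14.0000]
BᵀPA = [41.8750 55.7500; 13.2500 18.5000]
K = S⁻¹·BᵀPA = [0.9763 1.1958; -0.9714 -1.0275]
A−BK = [0.4862 0.5325; -1.0336 -1.1408]
AᵀP(A−BK) = [2.7990 3.1645; 3.1645 3.5919]
P' = Q + AᵀP(A−BK) = [7.7990 4.1645; 4.1645 4.5919]
tr(P') = 12.3908

0.9763 1.1958 -0.9714 -1.0275


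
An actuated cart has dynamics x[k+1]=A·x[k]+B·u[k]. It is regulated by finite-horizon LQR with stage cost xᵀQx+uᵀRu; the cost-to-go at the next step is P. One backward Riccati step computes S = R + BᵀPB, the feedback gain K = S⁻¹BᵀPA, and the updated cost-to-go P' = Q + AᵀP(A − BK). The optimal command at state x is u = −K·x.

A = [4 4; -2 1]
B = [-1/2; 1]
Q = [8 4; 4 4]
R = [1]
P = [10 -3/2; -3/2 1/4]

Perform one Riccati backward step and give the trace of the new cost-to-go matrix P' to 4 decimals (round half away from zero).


76.8690

BᵀP = [-6.5000 1.0000]
S = R + BᵀPB = [1] + [4.2500] = [5.2500]
BᵀPA = [-28.0000 -25.0000]
K = S⁻¹·BᵀPA = [-5.3333 -4.7619]
A−BK = [1.3333 1.6190; 3.3333 5.7619]
AᵀP(A−BK) = [35.6667 32.1667; 32.1667 29.2024]
P' = Q + AᵀP(A−BK) = [43.6667 36.1667; 36.1667 33.2024]
tr(P') = 76.8690


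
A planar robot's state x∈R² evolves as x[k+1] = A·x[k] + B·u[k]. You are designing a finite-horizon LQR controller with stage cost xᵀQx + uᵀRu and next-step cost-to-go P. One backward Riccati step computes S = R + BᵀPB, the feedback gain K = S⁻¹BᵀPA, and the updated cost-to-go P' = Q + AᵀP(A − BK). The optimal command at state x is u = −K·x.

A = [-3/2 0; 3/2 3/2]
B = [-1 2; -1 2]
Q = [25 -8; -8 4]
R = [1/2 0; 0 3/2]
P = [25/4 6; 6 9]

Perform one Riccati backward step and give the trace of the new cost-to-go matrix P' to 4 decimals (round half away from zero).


37.5099

BᵀP = [-12.2500 -15.0000; 24.5000 30.0000]
S = R + BᵀPB = [1/2 0; 0 3/2] + [27.2500 -54.5000; -54.5000 109.0000] = [27.7500 -54.5000; -54.5000 110.5000]
BᵀPA = [-4.1250 -22.5000; 8.2500 45.0000]
K = S⁻¹·BᵀPA = [-0.0644 -0.3511; 0.0429 0.2341]
A−BK = [-1.6502 -0.8192; 1.3498 0.6808]
AᵀP(A−BK) = [6.6929 3.3706; 3.3706 1.8170]
P' = Q + AᵀP(A−BK) = [31.6929 -4.6294; -4.6294 5.8170]
tr(P') = 37.5099


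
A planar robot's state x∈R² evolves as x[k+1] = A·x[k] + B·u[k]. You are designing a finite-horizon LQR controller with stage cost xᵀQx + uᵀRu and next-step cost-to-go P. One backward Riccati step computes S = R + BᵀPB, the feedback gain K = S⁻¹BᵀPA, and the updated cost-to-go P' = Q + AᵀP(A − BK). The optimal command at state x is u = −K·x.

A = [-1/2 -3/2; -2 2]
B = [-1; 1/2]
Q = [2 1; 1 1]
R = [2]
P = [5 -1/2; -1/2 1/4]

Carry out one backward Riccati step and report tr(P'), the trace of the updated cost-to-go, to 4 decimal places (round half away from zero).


8.2397

BᵀP = [-5.2500 0.6250]
S = R + BᵀPB = [2] + [5.5625] = [7.5625]
BᵀPA = [1.3750 9.1250]
K = S⁻¹·BᵀPA = [0.1818 1.2066]
A−BK = [-0.3182 -0.2934; -2.0909 1.3967]
AᵀP(A−BK) = [1.0000 0.0909; 0.0909 4.2397]
P' = Q + AᵀP(A−BK) = [3.0000 1.0909; 1.0909 5.2397]
tr(P') = 8.2397


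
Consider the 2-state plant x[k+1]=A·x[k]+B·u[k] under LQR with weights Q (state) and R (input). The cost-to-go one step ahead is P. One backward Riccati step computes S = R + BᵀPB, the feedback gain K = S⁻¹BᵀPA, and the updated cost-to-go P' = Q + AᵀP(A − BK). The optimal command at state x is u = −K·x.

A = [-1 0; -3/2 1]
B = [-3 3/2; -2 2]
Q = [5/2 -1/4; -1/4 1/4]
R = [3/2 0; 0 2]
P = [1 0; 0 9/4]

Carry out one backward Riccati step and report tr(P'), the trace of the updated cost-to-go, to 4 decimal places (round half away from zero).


4.0816

BᵀP = [-3.0000 -4.5000; 1.5000 4.5000]
S = R + BᵀPB = [3/2 0; 0 2] + [18.0000 -13.5000; -13.5000 11.2500] = [19.5000 -13.5000; -13.5000 13.2500]
BᵀPA = [9.7500 -4.5000; -8.2500 4.5000]
K = S⁻¹·BᵀPA = [0.2340 0.0148; -0.3842 0.3547]
A−BK = [0.2783 -0.4877; -0.2635 0.3202]
AᵀP(A−BK) = [0.6111 -0.5930; -0.5930 0.7204]
P' = Q + AᵀP(A−BK) = [3.1111 -0.8430; -0.8430 0.9704]
tr(P') = 4.0816


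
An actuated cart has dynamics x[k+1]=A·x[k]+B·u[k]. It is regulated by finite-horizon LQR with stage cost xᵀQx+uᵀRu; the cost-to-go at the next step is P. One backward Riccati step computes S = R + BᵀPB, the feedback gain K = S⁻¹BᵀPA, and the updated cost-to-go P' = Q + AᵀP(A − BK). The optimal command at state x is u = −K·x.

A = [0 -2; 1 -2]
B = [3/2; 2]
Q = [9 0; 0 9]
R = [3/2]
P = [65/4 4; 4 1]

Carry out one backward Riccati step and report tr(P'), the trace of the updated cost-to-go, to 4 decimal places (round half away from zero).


20.3283

BᵀP = [32.3750 8.0000]
S = R + BᵀPB = [3/2] + [64.5625] = [66.0625]
BᵀPA = [8.0000 -80.7500]
K = S⁻¹·BᵀPA = [0.1211 -1.2223]
A−BK = [-0.1816 -0.1665; 0.7578 0.4447]
AᵀP(A−BK) = [0.0312 -0.2214; -0.2214 2.2971]
P' = Q + AᵀP(A−BK) = [9.0312 -0.2214; -0.2214 11.2971]
tr(P') = 20.3283


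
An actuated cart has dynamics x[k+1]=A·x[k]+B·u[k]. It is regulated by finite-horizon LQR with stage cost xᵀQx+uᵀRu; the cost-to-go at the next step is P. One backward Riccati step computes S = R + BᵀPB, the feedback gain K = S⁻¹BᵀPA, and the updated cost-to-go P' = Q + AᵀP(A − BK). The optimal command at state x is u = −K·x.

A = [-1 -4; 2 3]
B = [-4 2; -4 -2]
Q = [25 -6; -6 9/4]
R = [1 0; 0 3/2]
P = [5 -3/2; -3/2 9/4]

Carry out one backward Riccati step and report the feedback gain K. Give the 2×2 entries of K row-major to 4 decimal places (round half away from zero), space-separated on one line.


BᵀP = [-14.0000 -3.0000; 13.0000 -7.5000]
S = R + BᵀPB = [1 0; 0 3/2] + [68.0000 -22.0000; -22.0000 41.0000] = [69.0000 -22.0000; -22.0000 42.5000]
BᵀPA = [8.0000 47.0000; -28.0000 -74.5000]
K = S⁻¹·BᵀPA = [-0.1127 0.1464; -0.7172 -1.6771]
A−BK = [-0.0165 -0.0600; 0.1148 0.2314]
AᵀP(A−BK) = [0.8209 1.8685; 1.8685 4.4208]
P' = Q + AᵀP(A−BK) = [25.8209 -4.1315; -4.1315 6.6708]
tr(P') = 32.4917

-0.1127 0.1464 -0.7172 -1.6771


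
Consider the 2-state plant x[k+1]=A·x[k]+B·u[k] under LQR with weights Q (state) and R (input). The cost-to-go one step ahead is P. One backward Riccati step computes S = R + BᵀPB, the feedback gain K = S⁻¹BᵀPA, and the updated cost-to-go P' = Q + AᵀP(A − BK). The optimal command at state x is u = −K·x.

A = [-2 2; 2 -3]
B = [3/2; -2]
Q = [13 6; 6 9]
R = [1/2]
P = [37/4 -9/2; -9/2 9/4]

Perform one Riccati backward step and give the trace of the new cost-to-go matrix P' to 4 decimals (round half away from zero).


23.6982

BᵀP = [22.8750 -11.2500]
S = R + BᵀPB = [1/2] + [56.8125] = [57.3125]
BᵀPA = [-68.2500 79.5000]
K = S⁻¹·BᵀPA = [-1.1908 1.3871]
A−BK = [-0.2137 -0.0807; -0.3817 -0.2257]
AᵀP(A−BK) = [0.7252 -0.8282; -0.8282 0.9730]
P' = Q + AᵀP(A−BK) = [13.7252 5.1718; 5.1718 9.9730]
tr(P') = 23.6982


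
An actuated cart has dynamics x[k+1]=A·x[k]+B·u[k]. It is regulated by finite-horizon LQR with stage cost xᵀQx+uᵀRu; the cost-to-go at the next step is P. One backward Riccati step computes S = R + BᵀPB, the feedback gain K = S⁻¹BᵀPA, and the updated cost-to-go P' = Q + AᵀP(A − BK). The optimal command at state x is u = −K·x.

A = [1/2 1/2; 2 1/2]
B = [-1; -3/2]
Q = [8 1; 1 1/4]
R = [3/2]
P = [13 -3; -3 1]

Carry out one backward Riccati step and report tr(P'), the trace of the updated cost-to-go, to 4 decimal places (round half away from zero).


BᵀP = [-8.5000 1.5000]
S = R + BᵀPB = [3/2] + [6.2500] = [7.7500]
BᵀPA = [-1.2500 -3.5000]
K = S⁻¹·BᵀPA = [-0.1613 -0.4516]
A−BK = [0.3387 0.0484; 1.7581 -0.1774]
AᵀP(A−BK) = [1.0484 -0.0645; -0.0645 0.4194]
P' = Q + AᵀP(A−BK) = [9.0484 0.9355; 0.9355 0.6694]
tr(P') = 9.7177

9.7177


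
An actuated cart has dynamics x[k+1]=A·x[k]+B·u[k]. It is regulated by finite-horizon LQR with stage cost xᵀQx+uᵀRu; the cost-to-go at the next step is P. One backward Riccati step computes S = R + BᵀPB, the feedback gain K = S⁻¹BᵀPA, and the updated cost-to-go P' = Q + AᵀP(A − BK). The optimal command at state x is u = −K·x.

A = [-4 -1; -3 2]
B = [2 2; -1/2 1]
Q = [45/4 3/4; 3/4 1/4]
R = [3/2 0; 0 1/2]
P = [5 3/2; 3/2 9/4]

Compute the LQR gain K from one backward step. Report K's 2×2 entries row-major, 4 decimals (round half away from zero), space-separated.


BᵀP = [9.2500 1.8750; 11.5000 5.2500]
S = R + BᵀPB = [3/2 0; 0 1/2] + [17.5625 20.3750; 20.3750 28.2500] = [19.0625 20.3750; 20.3750 28.7500]
BᵀPA = [-42.6250 -5.5000; -61.7500 -1.0000]
K = S⁻¹·BᵀPA = [0.2459 -1.0364; -2.3221 0.6997]
A−BK = [0.1524 -0.3266; -0.5549 0.7820]
AᵀP(A−BK) = [3.3421 -1.9694; -1.9694 2.9993]
P' = Q + AᵀP(A−BK) = [14.5921 -1.2194; -1.2194 3.2493]
tr(P') = 17.8414

0.2459 -1.0364 -2.3221 0.6997


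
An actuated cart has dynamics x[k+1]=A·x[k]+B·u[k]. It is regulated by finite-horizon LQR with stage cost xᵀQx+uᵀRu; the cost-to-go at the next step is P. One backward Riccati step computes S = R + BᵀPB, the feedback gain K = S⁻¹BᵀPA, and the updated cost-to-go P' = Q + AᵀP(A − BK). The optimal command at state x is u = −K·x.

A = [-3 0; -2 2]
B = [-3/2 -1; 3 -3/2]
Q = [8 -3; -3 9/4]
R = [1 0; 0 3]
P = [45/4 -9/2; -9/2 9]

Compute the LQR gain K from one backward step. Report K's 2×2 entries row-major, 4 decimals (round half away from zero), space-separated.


0.4209 0.3909 1.9059 -0.4802

BᵀP = [-30.3750 33.7500; -4.5000 -9.0000]
S = R + BᵀPB = [1 0; 0 3] + [146.8125 -20.2500; -20.2500 18.0000] = [147.8125 -20.2500; -20.2500 21.0000]
BᵀPA = [23.6250 67.5000; 31.5000 -18.0000]
K = S⁻¹·BᵀPA = [0.4209 0.3909; 1.9059 -0.4802]
A−BK = [-0.4627 0.1061; -0.4040 0.1070]
AᵀP(A−BK) = [13.2695 -3.1069; -3.1069 0.9722]
P' = Q + AᵀP(A−BK) = [21.2695 -6.1069; -6.1069 3.2222]
tr(P') = 24.4916


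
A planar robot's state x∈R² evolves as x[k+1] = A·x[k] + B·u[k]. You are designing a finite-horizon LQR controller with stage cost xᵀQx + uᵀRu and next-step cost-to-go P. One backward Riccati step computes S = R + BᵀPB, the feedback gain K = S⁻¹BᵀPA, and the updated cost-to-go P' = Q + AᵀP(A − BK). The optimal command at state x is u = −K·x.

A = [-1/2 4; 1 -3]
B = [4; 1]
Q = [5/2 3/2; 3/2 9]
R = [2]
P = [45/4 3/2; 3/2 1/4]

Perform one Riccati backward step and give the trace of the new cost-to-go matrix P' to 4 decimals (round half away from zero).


13.8218

BᵀP = [46.5000 6.2500]
S = R + BᵀPB = [2] + [192.2500] = [194.2500]
BᵀPA = [-17.0000 167.2500]
K = S⁻¹·BᵀPA = [-0.0875 0.8610]
A−BK = [-0.1499 0.5560; 1.0875 -3.8610]
AᵀP(A−BK) = [0.0747 -0.3629; -0.3629 2.2471]
P' = Q + AᵀP(A−BK) = [2.5747 1.1371; 1.1371 11.2471]
tr(P') = 13.8218


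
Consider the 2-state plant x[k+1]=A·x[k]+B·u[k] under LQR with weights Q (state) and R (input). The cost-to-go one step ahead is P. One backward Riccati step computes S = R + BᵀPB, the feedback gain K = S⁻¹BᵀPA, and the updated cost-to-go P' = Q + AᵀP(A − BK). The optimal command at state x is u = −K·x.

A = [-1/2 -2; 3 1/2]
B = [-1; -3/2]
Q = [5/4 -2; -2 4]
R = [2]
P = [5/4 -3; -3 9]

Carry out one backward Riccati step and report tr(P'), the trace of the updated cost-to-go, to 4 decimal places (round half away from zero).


23.6175

BᵀP = [3.2500 -10.5000]
S = R + BᵀPB = [2] + [12.5000] = [14.5000]
BᵀPA = [-33.1250 -11.7500]
K = S⁻¹·BᵀPA = [-2.2845 -0.8103]
A−BK = [-2.7845 -2.8103; -0.4267 -0.7155]
AᵀP(A−BK) = [14.6390 6.6573; 6.6573 3.7284]
P' = Q + AᵀP(A−BK) = [15.8890 4.6573; 4.6573 7.7284]
tr(P') = 23.6175


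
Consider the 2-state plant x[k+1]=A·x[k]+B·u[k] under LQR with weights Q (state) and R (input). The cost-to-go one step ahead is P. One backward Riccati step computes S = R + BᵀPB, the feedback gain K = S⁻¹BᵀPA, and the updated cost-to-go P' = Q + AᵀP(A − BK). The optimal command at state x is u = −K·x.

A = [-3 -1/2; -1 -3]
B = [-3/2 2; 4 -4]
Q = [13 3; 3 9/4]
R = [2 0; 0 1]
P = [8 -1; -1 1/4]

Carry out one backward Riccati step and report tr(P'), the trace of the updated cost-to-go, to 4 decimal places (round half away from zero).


21.3576

BᵀP = [-16.0000 2.5000; 20.0000 -3.0000]
S = R + BᵀPB = [2 0; 0 1] + [34.0000 -42.0000; -42.0000 52.0000] = [36.0000 -42.0000; -42.0000 53.0000]
BᵀPA = [45.5000 0.5000; -57.0000 -1.0000]
K = S⁻¹·BᵀPA = [0.1215 -0.1076; -0.9792 -0.1042]
A−BK = [-0.8594 -0.4531; -5.4028 -2.9861]
AᵀP(A−BK) = [4.9080 2.2101; 2.2101 1.1997]
P' = Q + AᵀP(A−BK) = [17.9080 5.2101; 5.2101 3.4497]
tr(P') = 21.3576


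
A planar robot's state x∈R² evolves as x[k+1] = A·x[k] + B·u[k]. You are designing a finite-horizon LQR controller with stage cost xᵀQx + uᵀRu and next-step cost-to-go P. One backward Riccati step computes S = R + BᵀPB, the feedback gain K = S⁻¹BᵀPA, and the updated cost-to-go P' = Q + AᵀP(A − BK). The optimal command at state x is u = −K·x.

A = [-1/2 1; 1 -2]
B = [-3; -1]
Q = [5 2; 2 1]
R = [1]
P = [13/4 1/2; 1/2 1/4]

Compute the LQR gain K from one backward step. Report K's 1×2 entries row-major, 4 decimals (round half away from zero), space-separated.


0.1007 -0.2015

BᵀP = [-10.2500 -1.7500]
S = R + BᵀPB = [1] + [32.5000] = [33.5000]
BᵀPA = [3.3750 -6.7500]
K = S⁻¹·BᵀPA = [0.1007 -0.2015]
A−BK = [-0.1978 0.3955; 1.1007 -2.2015]
AᵀP(A−BK) = [0.2225 -0.4450; -0.4450 0.8899]
P' = Q + AᵀP(A−BK) = [5.2225 1.5550; 1.5550 1.8899]
tr(P') = 7.1124


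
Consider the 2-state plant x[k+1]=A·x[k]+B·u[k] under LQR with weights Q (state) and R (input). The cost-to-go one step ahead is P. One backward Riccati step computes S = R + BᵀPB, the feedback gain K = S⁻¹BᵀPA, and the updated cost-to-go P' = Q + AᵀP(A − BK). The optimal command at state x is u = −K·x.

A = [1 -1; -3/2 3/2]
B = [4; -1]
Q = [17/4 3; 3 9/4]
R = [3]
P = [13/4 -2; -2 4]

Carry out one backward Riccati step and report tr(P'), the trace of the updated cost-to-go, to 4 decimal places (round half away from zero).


BᵀP = [15.0000 -12.0000]
S = R + BᵀPB = [3] + [72.0000] = [75.0000]
BᵀPA = [33.0000 -33.0000]
K = S⁻¹·BᵀPA = [0.4400 -0.4400]
A−BK = [-0.7600 0.7600; -1.0600 1.0600]
AᵀP(A−BK) = [3.7300 -3.7300; -3.7300 3.7300]
P' = Q + AᵀP(A−BK) = [7.9800 -0.7300; -0.7300 5.9800]
tr(P') = 13.9600

13.9600


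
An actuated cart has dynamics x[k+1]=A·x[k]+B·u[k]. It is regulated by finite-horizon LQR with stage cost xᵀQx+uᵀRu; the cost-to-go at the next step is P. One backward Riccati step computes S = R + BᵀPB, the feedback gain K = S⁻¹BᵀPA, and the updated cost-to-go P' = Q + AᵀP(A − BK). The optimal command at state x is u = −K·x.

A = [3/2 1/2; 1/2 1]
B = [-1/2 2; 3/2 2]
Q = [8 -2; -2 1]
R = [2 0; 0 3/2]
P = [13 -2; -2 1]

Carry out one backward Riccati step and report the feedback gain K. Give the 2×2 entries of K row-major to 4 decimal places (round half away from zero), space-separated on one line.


-0.3816 0.1361 0.6423 0.2628

BᵀP = [-9.5000 2.5000; 22.0000 -2.0000]
S = R + BᵀPB = [2 0; 0 3/2] + [8.5000 -14.0000; -14.0000 40.0000] = [10.5000 -14.0000; -14.0000 41.5000]
BᵀPA = [-13.0000 -2.2500; 32.0000 9.0000]
K = S⁻¹·BᵀPA = [-0.3816 0.1361; 0.6423 0.2628]
A−BK = [0.0245 0.0425; -0.2122 0.2703]
AᵀP(A−BK) = [0.9838 0.1103; 0.1103 0.1912]
P' = Q + AᵀP(A−BK) = [8.9838 -1.8897; -1.8897 1.1912]
tr(P') = 10.1751


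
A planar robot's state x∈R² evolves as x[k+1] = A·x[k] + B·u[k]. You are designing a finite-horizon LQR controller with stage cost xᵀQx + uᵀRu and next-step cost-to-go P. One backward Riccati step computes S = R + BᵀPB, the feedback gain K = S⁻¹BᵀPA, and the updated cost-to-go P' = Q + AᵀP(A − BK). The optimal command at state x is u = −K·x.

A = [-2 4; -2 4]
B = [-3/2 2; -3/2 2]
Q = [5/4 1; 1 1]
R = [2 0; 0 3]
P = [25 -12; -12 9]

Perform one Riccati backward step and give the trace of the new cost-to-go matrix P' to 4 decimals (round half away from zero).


BᵀP = [-19.5000 4.5000; 26.0000 -6.0000]
S = R + BᵀPB = [2 0; 0 3] + [22.5000 -30.0000; -30.0000 40.0000] = [24.5000 -30.0000; -30.0000 43.0000]
BᵀPA = [30.0000 -60.0000; -40.0000 80.0000]
K = S⁻¹·BᵀPA = [0.5863 -1.1726; -0.5212 1.0423]
A−BK = [-0.0782 0.1564; -0.0782 0.1564]
AᵀP(A−BK) = [1.5635 -3.1270; -3.1270 6.2541]
P' = Q + AᵀP(A−BK) = [2.8135 -2.1270; -2.1270 7.2541]
tr(P') = 10.0676

10.0676


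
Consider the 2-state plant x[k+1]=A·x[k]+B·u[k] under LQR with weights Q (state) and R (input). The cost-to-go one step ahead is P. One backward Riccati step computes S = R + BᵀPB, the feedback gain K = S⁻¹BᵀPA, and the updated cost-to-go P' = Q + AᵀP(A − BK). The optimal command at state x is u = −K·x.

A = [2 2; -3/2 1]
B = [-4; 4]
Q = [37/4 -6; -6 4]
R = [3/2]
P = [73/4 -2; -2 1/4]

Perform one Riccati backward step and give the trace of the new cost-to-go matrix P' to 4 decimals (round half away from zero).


BᵀP = [-81.0000 9.0000]
S = R + BᵀPB = [3/2] + [360.0000] = [361.5000]
BᵀPA = [-175.5000 -153.0000]
K = S⁻¹·BᵀPA = [-0.4855 -0.4232]
A−BK = [0.0581 0.3071; 0.4419 2.6929]
AᵀP(A−BK) = [0.3613 0.3470; 0.3470 0.4948]
P' = Q + AᵀP(A−BK) = [9.6113 -5.6530; -5.6530 4.4948]
tr(P') = 14.1061

14.1061


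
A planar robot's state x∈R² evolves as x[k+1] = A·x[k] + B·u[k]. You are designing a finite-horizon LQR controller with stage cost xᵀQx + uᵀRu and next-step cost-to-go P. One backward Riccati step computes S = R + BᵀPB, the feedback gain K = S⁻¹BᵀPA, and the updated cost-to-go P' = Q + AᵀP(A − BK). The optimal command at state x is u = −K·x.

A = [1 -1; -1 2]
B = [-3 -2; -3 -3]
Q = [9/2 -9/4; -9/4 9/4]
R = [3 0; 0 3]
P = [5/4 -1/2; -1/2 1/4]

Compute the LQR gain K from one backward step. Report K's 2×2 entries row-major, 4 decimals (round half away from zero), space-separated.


BᵀP = [-2.2500 0.7500; -1.0000 0.2500]
S = R + BᵀPB = [3 0; 0 3] + [4.5000 2.2500; 2.2500 1.2500] = [7.5000 2.2500; 2.2500 4.2500]
BᵀPA = [-3.0000 3.7500; -1.2500 1.5000]
K = S⁻¹·BᵀPA = [-0.3706 0.4685; -0.0979 0.1049]
A−BK = [-0.3077 0.6154; -2.4056 3.7203]
AᵀP(A−BK) = [1.2657 -1.7133; -1.7133 2.3357]
P' = Q + AᵀP(A−BK) = [5.7657 -3.9633; -3.9633 4.5857]
tr(P') = 10.3514

-0.3706 0.4685 -0.0979 0.1049


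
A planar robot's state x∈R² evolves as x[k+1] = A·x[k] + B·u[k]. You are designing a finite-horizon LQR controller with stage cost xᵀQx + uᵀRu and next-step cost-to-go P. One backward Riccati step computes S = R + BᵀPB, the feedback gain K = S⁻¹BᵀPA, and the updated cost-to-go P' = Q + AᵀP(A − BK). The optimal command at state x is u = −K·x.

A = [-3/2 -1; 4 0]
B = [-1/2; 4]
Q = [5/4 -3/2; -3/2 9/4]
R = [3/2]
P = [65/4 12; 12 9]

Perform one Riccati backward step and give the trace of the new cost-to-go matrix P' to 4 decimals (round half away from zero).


4.9889

BᵀP = [39.8750 30.0000]
S = R + BᵀPB = [3/2] + [100.0625] = [101.5625]
BᵀPA = [60.1875 -39.8750]
K = S⁻¹·BᵀPA = [0.5926 -0.3926]
A−BK = [-1.2037 -1.1963; 1.6295 1.5705]
AᵀP(A−BK) = [0.8945 0.0055; 0.0055 0.5945]
P' = Q + AᵀP(A−BK) = [2.1445 -1.4945; -1.4945 2.8445]
tr(P') = 4.9889


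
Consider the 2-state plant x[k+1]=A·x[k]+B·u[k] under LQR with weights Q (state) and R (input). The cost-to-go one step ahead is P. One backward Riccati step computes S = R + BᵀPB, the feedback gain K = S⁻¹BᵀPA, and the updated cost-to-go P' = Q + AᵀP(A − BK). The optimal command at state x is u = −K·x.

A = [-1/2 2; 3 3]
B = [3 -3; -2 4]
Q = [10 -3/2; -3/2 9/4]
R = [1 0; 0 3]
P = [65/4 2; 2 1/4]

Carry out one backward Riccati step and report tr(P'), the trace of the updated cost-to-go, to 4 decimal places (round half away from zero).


BᵀP = [44.7500 5.5000; -40.7500 -5.0000]
S = R + BᵀPB = [1 0; 0 3] + [123.2500 -112.2500; -112.2500 102.2500] = [124.2500 -112.2500; -112.2500 105.2500]
BᵀPA = [-5.8750 106.0000; 5.3750 -96.5000]
K = S⁻¹·BᵀPA = [-0.0314 0.6797; 0.0175 -0.1920]
A−BK = [-0.3531 -0.6150; 2.8669 5.1273]
AᵀP(A−BK) = [0.0335 0.0250; 0.0250 0.6778]
P' = Q + AᵀP(A−BK) = [10.0335 -1.4750; -1.4750 2.9278]
tr(P') = 12.9614

12.9614


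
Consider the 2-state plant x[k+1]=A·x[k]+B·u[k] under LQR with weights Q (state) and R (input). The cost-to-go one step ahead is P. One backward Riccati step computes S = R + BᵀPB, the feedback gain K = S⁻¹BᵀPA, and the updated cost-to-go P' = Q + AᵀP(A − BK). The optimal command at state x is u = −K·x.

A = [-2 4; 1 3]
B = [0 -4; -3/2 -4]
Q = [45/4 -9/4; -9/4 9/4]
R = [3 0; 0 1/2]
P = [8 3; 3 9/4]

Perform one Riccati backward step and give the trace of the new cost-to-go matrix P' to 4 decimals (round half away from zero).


BᵀP = [-4.5000 -3.3750; -44.0000 -21.0000]
S = R + BᵀPB = [3 0; 0 1/2] + [5.0625 31.5000; 31.5000 260.0000] = [8.0625 31.5000; 31.5000 260.5000]
BᵀPA = [5.6250 -28.1250; 67.0000 -239.0000]
K = S⁻¹·BᵀPA = [-0.5823 0.1822; 0.3276 -0.9395]
A−BK = [-0.6896 0.2420; 1.4370 -0.4846]
AᵀP(A−BK) = [3.5756 -1.3284; -1.3284 0.8342]
P' = Q + AᵀP(A−BK) = [14.8256 -3.5784; -3.5784 3.0842]
tr(P') = 17.9098

17.9098


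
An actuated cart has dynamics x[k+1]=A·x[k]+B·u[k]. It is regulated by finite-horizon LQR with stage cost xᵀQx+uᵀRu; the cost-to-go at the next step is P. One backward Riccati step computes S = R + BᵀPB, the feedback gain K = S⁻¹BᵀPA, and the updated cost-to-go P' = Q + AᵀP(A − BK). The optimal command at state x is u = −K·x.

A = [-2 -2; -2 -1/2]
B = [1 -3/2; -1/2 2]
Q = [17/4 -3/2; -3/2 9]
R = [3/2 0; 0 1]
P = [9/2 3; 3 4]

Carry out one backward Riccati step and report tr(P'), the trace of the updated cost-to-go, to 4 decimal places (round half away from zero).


52.6498

BᵀP = [3.0000 1.0000; -0.7500 3.5000]
S = R + BᵀPB = [3/2 0; 0 1] + [2.5000 -2.5000; -2.5000 8.1250] = [4.0000 -2.5000; -2.5000 9.1250]
BᵀPA = [-8.0000 -6.5000; -5.5000 -0.2500]
K = S⁻¹·BᵀPA = [-2.8678 -1.9814; -1.3884 -0.5702]
A−BK = [-1.2149 -0.8740; -0.6570 -0.3502]
AᵀP(A−BK) = [27.4215 18.0124; 18.0124 11.9783]
P' = Q + AᵀP(A−BK) = [31.6715 16.5124; 16.5124 20.9783]
tr(P') = 52.6498


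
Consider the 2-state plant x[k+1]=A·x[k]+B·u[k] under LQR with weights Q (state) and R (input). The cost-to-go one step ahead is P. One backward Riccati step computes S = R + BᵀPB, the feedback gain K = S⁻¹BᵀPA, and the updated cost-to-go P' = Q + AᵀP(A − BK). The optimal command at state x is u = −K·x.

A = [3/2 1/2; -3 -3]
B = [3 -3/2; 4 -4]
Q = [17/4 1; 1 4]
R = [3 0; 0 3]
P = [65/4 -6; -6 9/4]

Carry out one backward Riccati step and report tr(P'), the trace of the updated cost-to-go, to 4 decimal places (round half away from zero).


BᵀP = [24.7500 -9.0000; -0.3750 0.0000]
S = R + BᵀPB = [3 0; 0 3] + [38.2500 -1.1250; -1.1250 0.5625] = [41.2500 -1.1250; -1.1250 3.5625]
BᵀPA = [64.1250 39.3750; -0.5625 -0.1875]
K = S⁻¹·BᵀPA = [1.5637 0.9614; 0.3359 0.2510]
A−BK = [-2.6873 -2.0077; -7.9112 -5.8417]
AᵀP(A−BK) = [10.7288 6.9295; 6.9295 4.5048]
P' = Q + AᵀP(A−BK) = [14.9788 7.9295; 7.9295 8.5048]
tr(P') = 23.4836

23.4836


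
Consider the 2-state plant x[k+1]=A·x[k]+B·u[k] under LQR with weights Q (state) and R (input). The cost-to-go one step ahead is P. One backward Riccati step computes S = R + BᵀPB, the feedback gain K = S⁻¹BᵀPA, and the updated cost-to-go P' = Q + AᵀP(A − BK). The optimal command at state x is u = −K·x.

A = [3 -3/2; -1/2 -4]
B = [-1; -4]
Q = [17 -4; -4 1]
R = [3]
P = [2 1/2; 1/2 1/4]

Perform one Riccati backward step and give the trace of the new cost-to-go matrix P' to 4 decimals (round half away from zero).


28.2500

BᵀP = [-4.0000 -1.5000]
S = R + BᵀPB = [3] + [10.0000] = [13.0000]
BᵀPA = [-11.2500 12.0000]
K = S⁻¹·BᵀPA = [-0.8654 0.9231]
A−BK = [2.1346 -0.5769; -3.9615 -0.3077]
AᵀP(A−BK) = [6.8269 -3.7404; -3.7404 3.4231]
P' = Q + AᵀP(A−BK) = [23.8269 -7.7404; -7.7404 4.4231]
tr(P') = 28.2500


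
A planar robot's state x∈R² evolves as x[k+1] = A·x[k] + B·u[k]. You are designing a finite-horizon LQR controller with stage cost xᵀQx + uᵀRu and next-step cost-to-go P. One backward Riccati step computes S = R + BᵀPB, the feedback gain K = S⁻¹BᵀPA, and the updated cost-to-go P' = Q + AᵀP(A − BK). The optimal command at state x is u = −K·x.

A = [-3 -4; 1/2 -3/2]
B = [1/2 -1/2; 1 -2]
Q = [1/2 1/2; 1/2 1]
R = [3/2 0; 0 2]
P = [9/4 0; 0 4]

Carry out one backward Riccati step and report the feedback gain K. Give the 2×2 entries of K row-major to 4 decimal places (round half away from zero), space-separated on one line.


-0.7873 -1.3673 -0.3968 0.2582

BᵀP = [1.1250 4.0000; -1.1250 -8.0000]
S = R + BᵀPB = [3/2 0; 0 2] + [4.5625 -8.5625; -8.5625 16.5625] = [6.0625 -8.5625; -8.5625 18.5625]
BᵀPA = [-1.3750 -10.5000; -0.6250 16.5000]
K = S⁻¹·BᵀPA = [-0.7873 -1.3673; -0.3968 0.2582]
A−BK = [-2.8048 -3.1873; 0.4936 0.3837]
AᵀP(A−BK) = [19.9195 22.2813; 22.2813 26.3833]
P' = Q + AᵀP(A−BK) = [20.4195 22.7813; 22.7813 27.3833]
tr(P') = 47.8028


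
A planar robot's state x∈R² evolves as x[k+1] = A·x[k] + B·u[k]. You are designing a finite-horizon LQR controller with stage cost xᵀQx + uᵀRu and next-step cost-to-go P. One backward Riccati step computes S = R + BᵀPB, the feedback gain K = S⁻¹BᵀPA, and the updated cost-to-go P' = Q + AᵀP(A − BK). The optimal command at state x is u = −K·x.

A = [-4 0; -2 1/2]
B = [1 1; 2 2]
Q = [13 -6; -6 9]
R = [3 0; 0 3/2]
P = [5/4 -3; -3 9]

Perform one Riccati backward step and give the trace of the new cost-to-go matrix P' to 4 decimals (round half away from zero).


25.4976

BᵀP = [-4.7500 15.0000; -4.7500 15.0000]
S = R + BᵀPB = [3 0; 0 3/2] + [25.2500 25.2500; 25.2500 25.2500] = [28.2500 25.2500; 25.2500 26.7500]
BᵀPA = [-11.0000 7.5000; -11.0000 7.5000]
K = S⁻¹·BᵀPA = [-0.1397 0.0952; -0.2794 0.1905]
A−BK = [-3.5810 -0.2857; -1.1619 -0.0714]
AᵀP(A−BK) = [3.3905 0.1429; 0.1429 0.1071]
P' = Q + AᵀP(A−BK) = [16.3905 -5.8571; -5.8571 9.1071]
tr(P') = 25.4976


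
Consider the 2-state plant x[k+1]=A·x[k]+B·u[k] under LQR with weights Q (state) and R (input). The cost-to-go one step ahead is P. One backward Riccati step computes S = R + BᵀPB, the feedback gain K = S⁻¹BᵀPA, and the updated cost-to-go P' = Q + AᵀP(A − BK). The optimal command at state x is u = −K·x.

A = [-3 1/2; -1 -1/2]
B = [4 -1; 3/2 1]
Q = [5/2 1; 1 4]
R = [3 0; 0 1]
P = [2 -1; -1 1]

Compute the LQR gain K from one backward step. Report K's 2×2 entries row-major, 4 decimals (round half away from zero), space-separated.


-0.5532 0.0638 0.3369 -0.3209

BᵀP = [6.5000 -2.5000; -3.0000 2.0000]
S = R + BᵀPB = [3 0; 0 1] + [22.2500 -9.0000; -9.0000 5.0000] = [25.2500 -9.0000; -9.0000 6.0000]
BᵀPA = [-17.0000 4.5000; 7.0000 -2.5000]
K = S⁻¹·BᵀPA = [-0.5532 0.0638; 0.3369 -0.3209]
A−BK = [-0.4504 -0.0762; -0.5071 -0.2748]
AᵀP(A−BK) = [1.2376 -0.1684; -0.1684 0.1605]
P' = Q + AᵀP(A−BK) = [3.7376 0.8316; 0.8316 4.1605]
tr(P') = 7.8980


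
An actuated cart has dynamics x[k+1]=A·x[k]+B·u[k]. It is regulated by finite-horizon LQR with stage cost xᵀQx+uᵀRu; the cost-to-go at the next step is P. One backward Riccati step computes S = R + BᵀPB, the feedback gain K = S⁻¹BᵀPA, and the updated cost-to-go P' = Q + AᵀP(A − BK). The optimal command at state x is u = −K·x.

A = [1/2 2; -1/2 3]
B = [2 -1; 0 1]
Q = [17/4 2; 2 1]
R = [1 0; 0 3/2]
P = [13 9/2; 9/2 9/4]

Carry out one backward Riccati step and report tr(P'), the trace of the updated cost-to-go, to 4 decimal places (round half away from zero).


BᵀP = [26.0000 9.0000; -8.5000 -2.2500]
S = R + BᵀPB = [1 0; 0 3/2] + [52.0000 -17.0000; -17.0000 6.2500] = [53.0000 -17.0000; -17.0000 7.7500]
BᵀPA = [8.5000 79.0000; -3.1250 -23.7500]
K = S⁻¹·BᵀPA = [0.1047 1.7125; -0.1735 0.6920]
A−BK = [0.1170 -0.7331; -0.3265 2.3080]
AᵀP(A−BK) = [0.1301 -0.5190; -0.5190 7.3953]
P' = Q + AᵀP(A−BK) = [4.3801 1.4810; 1.4810 8.3953]
tr(P') = 12.7754

12.7754


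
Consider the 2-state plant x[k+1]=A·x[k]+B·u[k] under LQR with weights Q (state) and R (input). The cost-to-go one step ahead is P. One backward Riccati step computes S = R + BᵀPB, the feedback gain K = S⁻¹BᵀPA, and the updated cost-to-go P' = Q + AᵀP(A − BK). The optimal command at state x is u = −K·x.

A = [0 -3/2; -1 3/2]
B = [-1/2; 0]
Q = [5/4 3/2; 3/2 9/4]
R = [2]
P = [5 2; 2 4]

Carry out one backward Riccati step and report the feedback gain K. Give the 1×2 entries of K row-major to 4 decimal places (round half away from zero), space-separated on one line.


0.3077 0.6923

BᵀP = [-2.5000 -1.0000]
S = R + BᵀPB = [2] + [1.2500] = [3.2500]
BᵀPA = [1.0000 2.2500]
K = S⁻¹·BᵀPA = [0.3077 0.6923]
A−BK = [0.1538 -1.1538; -1.0000 1.5000]
AᵀP(A−BK) = [3.6923 -3.6923; -3.6923 9.6923]
P' = Q + AᵀP(A−BK) = [4.9423 -2.1923; -2.1923 11.9423]
tr(P') = 16.8846


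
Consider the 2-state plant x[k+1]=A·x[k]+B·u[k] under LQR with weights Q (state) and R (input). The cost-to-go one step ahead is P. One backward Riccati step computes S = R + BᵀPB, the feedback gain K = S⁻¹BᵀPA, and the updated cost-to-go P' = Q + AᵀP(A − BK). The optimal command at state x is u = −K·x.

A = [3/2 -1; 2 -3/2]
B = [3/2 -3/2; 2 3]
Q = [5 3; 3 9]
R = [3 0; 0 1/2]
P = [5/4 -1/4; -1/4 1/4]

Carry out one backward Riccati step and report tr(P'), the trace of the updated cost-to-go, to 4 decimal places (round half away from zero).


BᵀP = [1.3750 0.1250; -2.6250 1.1250]
S = R + BᵀPB = [3 0; 0 1/2] + [2.3125 -1.6875; -1.6875 7.3125] = [5.3125 -1.6875; -1.6875 7.8125]
BᵀPA = [2.3125 -1.5625; -1.6875 0.9375]
K = S⁻¹·BᵀPA = [0.3937 -0.2749; -0.1310 0.0606]
A−BK = [0.7130 -0.4968; 1.6055 -1.1322]
AᵀP(A−BK) = [1.1811 -0.8246; -0.8246 0.5762]
P' = Q + AᵀP(A−BK) = [6.1811 2.1754; 2.1754 9.5762]
tr(P') = 15.7573

15.7573


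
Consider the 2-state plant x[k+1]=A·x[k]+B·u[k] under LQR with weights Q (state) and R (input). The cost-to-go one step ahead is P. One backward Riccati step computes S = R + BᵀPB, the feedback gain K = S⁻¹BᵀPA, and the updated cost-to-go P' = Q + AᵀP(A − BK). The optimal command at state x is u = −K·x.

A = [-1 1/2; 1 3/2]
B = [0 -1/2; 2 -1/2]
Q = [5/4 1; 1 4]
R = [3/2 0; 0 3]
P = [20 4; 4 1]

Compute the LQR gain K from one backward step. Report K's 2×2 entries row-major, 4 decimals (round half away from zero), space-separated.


BᵀP = [8.0000 2.0000; -12.0000 -2.5000]
S = R + BᵀPB = [3/2 0; 0 3] + [4.0000 -5.0000; -5.0000 7.2500] = [5.5000 -5.0000; -5.0000 10.2500]
BᵀPA = [-6.0000 7.0000; 9.5000 -9.7500]
K = S⁻¹·BᵀPA = [-0.4462 0.7331; 0.7092 -0.5936]
A−BK = [-0.6454 0.2032; 2.2470 -0.2629]
AᵀP(A−BK) = [3.5857 -2.4622; -2.4622 2.3307]
P' = Q + AᵀP(A−BK) = [4.8357 -1.4622; -1.4622 6.3307]
tr(P') = 11.1663

-0.4462 0.7331 0.7092 -0.5936


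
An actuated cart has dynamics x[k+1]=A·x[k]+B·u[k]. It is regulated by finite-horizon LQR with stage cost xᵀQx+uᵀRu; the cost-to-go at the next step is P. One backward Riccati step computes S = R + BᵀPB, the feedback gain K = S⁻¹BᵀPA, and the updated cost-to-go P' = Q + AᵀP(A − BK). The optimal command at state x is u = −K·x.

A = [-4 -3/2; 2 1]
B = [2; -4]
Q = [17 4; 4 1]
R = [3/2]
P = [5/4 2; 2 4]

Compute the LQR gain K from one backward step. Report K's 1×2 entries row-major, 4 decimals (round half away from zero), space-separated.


-0.0519 -0.0974

BᵀP = [-5.5000 -12.0000]
S = R + BᵀPB = [3/2] + [37.0000] = [38.5000]
BᵀPA = [-2.0000 -3.7500]
K = S⁻¹·BᵀPA = [-0.0519 -0.0974]
A−BK = [-3.8961 -1.3052; 1.7922 0.6104]
AᵀP(A−BK) = [3.8961 1.3052; 1.3052 0.4472]
P' = Q + AᵀP(A−BK) = [20.8961 5.3052; 5.3052 1.4472]
tr(P') = 22.3433


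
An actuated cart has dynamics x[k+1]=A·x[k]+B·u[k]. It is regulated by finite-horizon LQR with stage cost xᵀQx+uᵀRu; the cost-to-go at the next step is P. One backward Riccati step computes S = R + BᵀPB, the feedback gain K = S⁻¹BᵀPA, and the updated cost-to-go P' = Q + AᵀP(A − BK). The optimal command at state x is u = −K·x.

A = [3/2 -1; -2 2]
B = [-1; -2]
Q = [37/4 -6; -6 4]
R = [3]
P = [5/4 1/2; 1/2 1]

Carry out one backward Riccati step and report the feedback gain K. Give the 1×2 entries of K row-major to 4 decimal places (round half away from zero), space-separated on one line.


BᵀP = [-2.2500 -2.5000]
S = R + BᵀPB = [3] + [7.2500] = [10.2500]
BᵀPA = [1.6250 -2.7500]
K = S⁻¹·BᵀPA = [0.1585 -0.2683]
A−BK = [1.6585 -1.2683; -1.6829 1.4634]
AᵀP(A−BK) = [3.5549 -2.9390; -2.9390 2.5122]
P' = Q + AᵀP(A−BK) = [12.8049 -8.9390; -8.9390 6.5122]
tr(P') = 19.3171

0.1585 -0.2683


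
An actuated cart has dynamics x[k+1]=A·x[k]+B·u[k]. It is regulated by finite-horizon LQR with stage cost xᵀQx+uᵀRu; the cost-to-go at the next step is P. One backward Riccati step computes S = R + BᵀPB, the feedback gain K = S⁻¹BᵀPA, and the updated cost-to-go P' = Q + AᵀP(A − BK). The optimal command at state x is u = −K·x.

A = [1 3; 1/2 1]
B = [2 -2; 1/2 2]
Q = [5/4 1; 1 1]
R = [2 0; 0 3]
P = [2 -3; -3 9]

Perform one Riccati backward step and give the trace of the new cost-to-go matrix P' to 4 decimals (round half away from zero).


BᵀP = [2.5000 -1.5000; -10.0000 24.0000]
S = R + BᵀPB = [2 0; 0 3] + [4.2500 -8.0000; -8.0000 68.0000] = [6.2500 -8.0000; -8.0000 71.0000]
BᵀPA = [1.7500 6.0000; 2.0000 -6.0000]
K = S⁻¹·BᵀPA = [0.3693 0.9954; 0.0698 0.0276]
A−BK = [0.4009 1.0645; 0.1758 0.4470]
AᵀP(A−BK) = [0.4641 1.2028; 1.2028 3.1935]
P' = Q + AᵀP(A−BK) = [1.7141 2.2028; 2.2028 4.1935]
tr(P') = 5.9077

5.9077


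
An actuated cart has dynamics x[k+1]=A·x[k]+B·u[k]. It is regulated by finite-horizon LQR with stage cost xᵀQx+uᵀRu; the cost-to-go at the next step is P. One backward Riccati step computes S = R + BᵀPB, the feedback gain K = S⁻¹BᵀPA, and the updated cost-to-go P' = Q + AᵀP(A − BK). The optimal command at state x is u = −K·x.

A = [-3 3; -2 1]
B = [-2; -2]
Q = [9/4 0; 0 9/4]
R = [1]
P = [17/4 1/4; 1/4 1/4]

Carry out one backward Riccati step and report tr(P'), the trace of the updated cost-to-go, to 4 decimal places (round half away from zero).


BᵀP = [-9.0000 -1.0000]
S = R + BᵀPB = [1] + [20.0000] = [21.0000]
BᵀPA = [29.0000 -28.0000]
K = S⁻¹·BᵀPA = [1.3810 -1.3333]
A−BK = [-0.2381 0.3333; 0.7619 -1.6667]
AᵀP(A−BK) = [2.2024 -2.3333; -2.3333 2.6667]
P' = Q + AᵀP(A−BK) = [4.4524 -2.3333; -2.3333 4.9167]
tr(P') = 9.3690

9.3690
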